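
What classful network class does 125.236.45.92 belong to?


First octet: 125
Binary: 01111101
0xxxxxxx -> Class A (1-126)
Class A, default mask 255.0.0.0 (/8)


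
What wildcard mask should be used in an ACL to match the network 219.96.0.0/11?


Subnet mask: 255.224.0.0
Wildcard = 255.255.255.255 - subnet mask
255 - 255 = 0
255 - 224 = 31
255 - 0 = 255
255 - 0 = 255
Wildcard: 0.31.255.255


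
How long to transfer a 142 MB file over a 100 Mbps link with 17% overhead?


Effective throughput = 100 * (1 - 17/100) = 83 Mbps
File size in Mb = 142 * 8 = 1136 Mb
Time = 1136 / 83
Time = 13.6867 seconds


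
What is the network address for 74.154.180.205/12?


IP:   01001010.10011010.10110100.11001101
Mask: 11111111.11110000.00000000.00000000
AND operation:
Net:  01001010.10010000.00000000.00000000
Network: 74.144.0.0/12


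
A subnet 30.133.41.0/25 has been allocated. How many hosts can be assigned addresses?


Host bits = 32 - 25 = 7
Total addresses = 2^7 = 128
Usable = total - 2 (network and broadcast)
Usable hosts: 126


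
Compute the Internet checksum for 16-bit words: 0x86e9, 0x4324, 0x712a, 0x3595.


Sum all words (with carry folding):
+ 0x86e9 = 0x86e9
+ 0x4324 = 0xca0d
+ 0x712a = 0x3b38
+ 0x3595 = 0x70cd
One's complement: ~0x70cd
Checksum = 0x8f32


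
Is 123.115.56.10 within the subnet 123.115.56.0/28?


Subnet network: 123.115.56.0
Test IP AND mask: 123.115.56.0
Yes, 123.115.56.10 is in 123.115.56.0/28


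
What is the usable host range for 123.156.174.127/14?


Network: 123.156.0.0
Broadcast: 123.159.255.255
First usable = network + 1
Last usable = broadcast - 1
Range: 123.156.0.1 to 123.159.255.254


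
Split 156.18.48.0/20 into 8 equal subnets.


New prefix = 20 + 3 = 23
Each subnet has 512 addresses
  156.18.48.0/23
  156.18.50.0/23
  156.18.52.0/23
  156.18.54.0/23
  156.18.56.0/23
  156.18.58.0/23
  156.18.60.0/23
  156.18.62.0/23
Subnets: 156.18.48.0/23, 156.18.50.0/23, 156.18.52.0/23, 156.18.54.0/23, 156.18.56.0/23, 156.18.58.0/23, 156.18.60.0/23, 156.18.62.0/23


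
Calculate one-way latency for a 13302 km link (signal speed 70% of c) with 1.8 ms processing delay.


Speed = 0.7 * 3e5 km/s = 210000 km/s
Propagation delay = 13302 / 210000 = 0.0633 s = 63.3429 ms
Processing delay = 1.8 ms
Total one-way latency = 65.1429 ms


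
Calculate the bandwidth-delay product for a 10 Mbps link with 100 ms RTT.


BDP = bandwidth * RTT
= 10 Mbps * 100 ms
= 10 * 1e6 * 100 / 1000 bits
= 1000000 bits
= 125000 bytes
= 122.0703 KB
BDP = 1000000 bits (125000 bytes)


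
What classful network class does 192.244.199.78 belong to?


First octet: 192
Binary: 11000000
110xxxxx -> Class C (192-223)
Class C, default mask 255.255.255.0 (/24)


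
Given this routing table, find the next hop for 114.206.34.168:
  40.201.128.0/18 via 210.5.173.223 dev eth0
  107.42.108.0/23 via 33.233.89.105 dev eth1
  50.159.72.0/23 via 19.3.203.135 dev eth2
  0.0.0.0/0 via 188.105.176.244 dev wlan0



Longest prefix match for 114.206.34.168:
  /18 40.201.128.0: no
  /23 107.42.108.0: no
  /23 50.159.72.0: no
  /0 0.0.0.0: MATCH
Selected: next-hop 188.105.176.244 via wlan0 (matched /0)


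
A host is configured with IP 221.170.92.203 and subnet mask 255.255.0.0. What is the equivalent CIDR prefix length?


Binary: 11111111.11111111.00000000.00000000
Count leading 1s
Prefix: /16


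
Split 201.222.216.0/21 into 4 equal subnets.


New prefix = 21 + 2 = 23
Each subnet has 512 addresses
  201.222.216.0/23
  201.222.218.0/23
  201.222.220.0/23
  201.222.222.0/23
Subnets: 201.222.216.0/23, 201.222.218.0/23, 201.222.220.0/23, 201.222.222.0/23


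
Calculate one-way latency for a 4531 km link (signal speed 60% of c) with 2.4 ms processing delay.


Speed = 0.6 * 3e5 km/s = 180000 km/s
Propagation delay = 4531 / 180000 = 0.0252 s = 25.1722 ms
Processing delay = 2.4 ms
Total one-way latency = 27.5722 ms


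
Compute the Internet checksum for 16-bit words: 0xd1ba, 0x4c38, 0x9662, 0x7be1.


Sum all words (with carry folding):
+ 0xd1ba = 0xd1ba
+ 0x4c38 = 0x1df3
+ 0x9662 = 0xb455
+ 0x7be1 = 0x3037
One's complement: ~0x3037
Checksum = 0xcfc8


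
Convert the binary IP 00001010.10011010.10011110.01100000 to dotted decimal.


00001010 = 10
10011010 = 154
10011110 = 158
01100000 = 96
IP: 10.154.158.96


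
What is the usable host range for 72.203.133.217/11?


Network: 72.192.0.0
Broadcast: 72.223.255.255
First usable = network + 1
Last usable = broadcast - 1
Range: 72.192.0.1 to 72.223.255.254


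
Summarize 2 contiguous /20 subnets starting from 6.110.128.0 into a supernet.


Original prefix: /20
Number of subnets: 2 = 2^1
New prefix = 20 - 1 = 19
Supernet: 6.110.128.0/19


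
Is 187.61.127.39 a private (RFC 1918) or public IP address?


RFC 1918 private ranges:
  10.0.0.0/8 (10.0.0.0 - 10.255.255.255)
  172.16.0.0/12 (172.16.0.0 - 172.31.255.255)
  192.168.0.0/16 (192.168.0.0 - 192.168.255.255)
Public (not in any RFC 1918 range)


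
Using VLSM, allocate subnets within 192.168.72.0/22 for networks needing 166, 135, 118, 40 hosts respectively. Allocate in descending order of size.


166 hosts -> /24 (254 usable): 192.168.72.0/24
135 hosts -> /24 (254 usable): 192.168.73.0/24
118 hosts -> /25 (126 usable): 192.168.74.0/25
40 hosts -> /26 (62 usable): 192.168.74.128/26
Allocation: 192.168.72.0/24 (166 hosts, 254 usable); 192.168.73.0/24 (135 hosts, 254 usable); 192.168.74.0/25 (118 hosts, 126 usable); 192.168.74.128/26 (40 hosts, 62 usable)


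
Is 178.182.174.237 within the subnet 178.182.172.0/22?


Subnet network: 178.182.172.0
Test IP AND mask: 178.182.172.0
Yes, 178.182.174.237 is in 178.182.172.0/22


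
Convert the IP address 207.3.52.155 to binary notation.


207 = 11001111
3 = 00000011
52 = 00110100
155 = 10011011
Binary: 11001111.00000011.00110100.10011011


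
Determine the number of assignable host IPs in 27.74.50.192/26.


Host bits = 32 - 26 = 6
Total addresses = 2^6 = 64
Usable = total - 2 (network and broadcast)
Usable hosts: 62


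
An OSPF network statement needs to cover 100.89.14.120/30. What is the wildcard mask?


Subnet mask: 255.255.255.252
Wildcard = 255.255.255.255 - subnet mask
255 - 255 = 0
255 - 255 = 0
255 - 255 = 0
255 - 252 = 3
Wildcard: 0.0.0.3


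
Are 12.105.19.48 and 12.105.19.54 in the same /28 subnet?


Mask: 255.255.255.240
12.105.19.48 AND mask = 12.105.19.48
12.105.19.54 AND mask = 12.105.19.48
Yes, same subnet (12.105.19.48)


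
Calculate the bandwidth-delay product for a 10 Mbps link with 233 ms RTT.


BDP = bandwidth * RTT
= 10 Mbps * 233 ms
= 10 * 1e6 * 233 / 1000 bits
= 2330000 bits
= 291250 bytes
= 284.4238 KB
BDP = 2330000 bits (291250 bytes)


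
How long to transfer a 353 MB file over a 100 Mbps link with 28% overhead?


Effective throughput = 100 * (1 - 28/100) = 72 Mbps
File size in Mb = 353 * 8 = 2824 Mb
Time = 2824 / 72
Time = 39.2222 seconds


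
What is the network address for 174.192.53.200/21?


IP:   10101110.11000000.00110101.11001000
Mask: 11111111.11111111.11111000.00000000
AND operation:
Net:  10101110.11000000.00110000.00000000
Network: 174.192.48.0/21


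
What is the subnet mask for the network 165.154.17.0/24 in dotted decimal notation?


/24 means 24 network bits, 8 host bits
Binary: 11111111111111111111111100000000
Mask: 255.255.255.0


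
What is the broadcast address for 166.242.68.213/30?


Network: 166.242.68.212/30
Host bits = 2
Set all host bits to 1:
Broadcast: 166.242.68.215


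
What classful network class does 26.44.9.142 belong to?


First octet: 26
Binary: 00011010
0xxxxxxx -> Class A (1-126)
Class A, default mask 255.0.0.0 (/8)


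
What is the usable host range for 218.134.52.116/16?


Network: 218.134.0.0
Broadcast: 218.134.255.255
First usable = network + 1
Last usable = broadcast - 1
Range: 218.134.0.1 to 218.134.255.254


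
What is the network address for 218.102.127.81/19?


IP:   11011010.01100110.01111111.01010001
Mask: 11111111.11111111.11100000.00000000
AND operation:
Net:  11011010.01100110.01100000.00000000
Network: 218.102.96.0/19


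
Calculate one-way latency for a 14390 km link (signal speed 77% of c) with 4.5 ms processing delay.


Speed = 0.77 * 3e5 km/s = 231000 km/s
Propagation delay = 14390 / 231000 = 0.0623 s = 62.2944 ms
Processing delay = 4.5 ms
Total one-way latency = 66.7944 ms


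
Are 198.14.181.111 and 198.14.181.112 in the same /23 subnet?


Mask: 255.255.254.0
198.14.181.111 AND mask = 198.14.180.0
198.14.181.112 AND mask = 198.14.180.0
Yes, same subnet (198.14.180.0)


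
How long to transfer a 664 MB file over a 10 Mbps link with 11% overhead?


Effective throughput = 10 * (1 - 11/100) = 8.9 Mbps
File size in Mb = 664 * 8 = 5312 Mb
Time = 5312 / 8.9
Time = 596.8539 seconds


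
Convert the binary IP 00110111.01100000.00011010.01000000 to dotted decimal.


00110111 = 55
01100000 = 96
00011010 = 26
01000000 = 64
IP: 55.96.26.64


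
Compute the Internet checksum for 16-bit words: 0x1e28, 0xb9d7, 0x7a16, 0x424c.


Sum all words (with carry folding):
+ 0x1e28 = 0x1e28
+ 0xb9d7 = 0xd7ff
+ 0x7a16 = 0x5216
+ 0x424c = 0x9462
One's complement: ~0x9462
Checksum = 0x6b9d


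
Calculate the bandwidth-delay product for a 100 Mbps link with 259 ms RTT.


BDP = bandwidth * RTT
= 100 Mbps * 259 ms
= 100 * 1e6 * 259 / 1000 bits
= 25900000 bits
= 3237500 bytes
= 3161.6211 KB
BDP = 25900000 bits (3237500 bytes)


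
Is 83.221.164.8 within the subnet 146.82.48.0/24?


Subnet network: 146.82.48.0
Test IP AND mask: 83.221.164.0
No, 83.221.164.8 is not in 146.82.48.0/24


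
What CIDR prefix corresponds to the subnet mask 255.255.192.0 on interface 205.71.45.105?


Binary: 11111111.11111111.11000000.00000000
Count leading 1s
Prefix: /18


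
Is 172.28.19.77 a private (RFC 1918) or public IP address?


RFC 1918 private ranges:
  10.0.0.0/8 (10.0.0.0 - 10.255.255.255)
  172.16.0.0/12 (172.16.0.0 - 172.31.255.255)
  192.168.0.0/16 (192.168.0.0 - 192.168.255.255)
Private (in 172.16.0.0/12)


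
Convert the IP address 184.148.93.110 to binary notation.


184 = 10111000
148 = 10010100
93 = 01011101
110 = 01101110
Binary: 10111000.10010100.01011101.01101110


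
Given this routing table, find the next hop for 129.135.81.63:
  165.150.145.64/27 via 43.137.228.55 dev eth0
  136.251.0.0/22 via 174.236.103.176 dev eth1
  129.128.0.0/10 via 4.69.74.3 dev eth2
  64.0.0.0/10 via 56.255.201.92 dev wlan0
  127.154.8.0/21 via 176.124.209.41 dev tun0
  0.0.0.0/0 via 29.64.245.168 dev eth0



Longest prefix match for 129.135.81.63:
  /27 165.150.145.64: no
  /22 136.251.0.0: no
  /10 129.128.0.0: MATCH
  /10 64.0.0.0: no
  /21 127.154.8.0: no
  /0 0.0.0.0: MATCH
Selected: next-hop 4.69.74.3 via eth2 (matched /10)


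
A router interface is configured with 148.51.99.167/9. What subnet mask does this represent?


/9 means 9 network bits, 23 host bits
Binary: 11111111100000000000000000000000
Mask: 255.128.0.0


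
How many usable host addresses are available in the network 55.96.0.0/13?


Host bits = 32 - 13 = 19
Total addresses = 2^19 = 524288
Usable = total - 2 (network and broadcast)
Usable hosts: 524286


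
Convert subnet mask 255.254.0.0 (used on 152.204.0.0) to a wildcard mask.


Subnet mask: 255.254.0.0
Wildcard = 255.255.255.255 - subnet mask
255 - 255 = 0
255 - 254 = 1
255 - 0 = 255
255 - 0 = 255
Wildcard: 0.1.255.255


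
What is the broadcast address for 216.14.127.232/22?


Network: 216.14.124.0/22
Host bits = 10
Set all host bits to 1:
Broadcast: 216.14.127.255


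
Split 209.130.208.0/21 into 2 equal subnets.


New prefix = 21 + 1 = 22
Each subnet has 1024 addresses
  209.130.208.0/22
  209.130.212.0/22
Subnets: 209.130.208.0/22, 209.130.212.0/22


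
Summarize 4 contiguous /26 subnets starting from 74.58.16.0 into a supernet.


Original prefix: /26
Number of subnets: 4 = 2^2
New prefix = 26 - 2 = 24
Supernet: 74.58.16.0/24


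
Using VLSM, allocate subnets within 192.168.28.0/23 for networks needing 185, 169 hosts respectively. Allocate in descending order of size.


185 hosts -> /24 (254 usable): 192.168.28.0/24
169 hosts -> /24 (254 usable): 192.168.29.0/24
Allocation: 192.168.28.0/24 (185 hosts, 254 usable); 192.168.29.0/24 (169 hosts, 254 usable)


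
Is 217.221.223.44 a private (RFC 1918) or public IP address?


RFC 1918 private ranges:
  10.0.0.0/8 (10.0.0.0 - 10.255.255.255)
  172.16.0.0/12 (172.16.0.0 - 172.31.255.255)
  192.168.0.0/16 (192.168.0.0 - 192.168.255.255)
Public (not in any RFC 1918 range)


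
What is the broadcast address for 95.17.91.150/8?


Network: 95.0.0.0/8
Host bits = 24
Set all host bits to 1:
Broadcast: 95.255.255.255


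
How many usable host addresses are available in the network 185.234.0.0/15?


Host bits = 32 - 15 = 17
Total addresses = 2^17 = 131072
Usable = total - 2 (network and broadcast)
Usable hosts: 131070


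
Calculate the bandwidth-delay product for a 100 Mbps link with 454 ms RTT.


BDP = bandwidth * RTT
= 100 Mbps * 454 ms
= 100 * 1e6 * 454 / 1000 bits
= 45400000 bits
= 5675000 bytes
= 5541.9922 KB
BDP = 45400000 bits (5675000 bytes)


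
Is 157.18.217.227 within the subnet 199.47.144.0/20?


Subnet network: 199.47.144.0
Test IP AND mask: 157.18.208.0
No, 157.18.217.227 is not in 199.47.144.0/20


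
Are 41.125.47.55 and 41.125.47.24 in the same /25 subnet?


Mask: 255.255.255.128
41.125.47.55 AND mask = 41.125.47.0
41.125.47.24 AND mask = 41.125.47.0
Yes, same subnet (41.125.47.0)


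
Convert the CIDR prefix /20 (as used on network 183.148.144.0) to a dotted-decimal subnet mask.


/20 means 20 network bits, 12 host bits
Binary: 11111111111111111111000000000000
Mask: 255.255.240.0


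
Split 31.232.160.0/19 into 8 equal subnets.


New prefix = 19 + 3 = 22
Each subnet has 1024 addresses
  31.232.160.0/22
  31.232.164.0/22
  31.232.168.0/22
  31.232.172.0/22
  31.232.176.0/22
  31.232.180.0/22
  31.232.184.0/22
  31.232.188.0/22
Subnets: 31.232.160.0/22, 31.232.164.0/22, 31.232.168.0/22, 31.232.172.0/22, 31.232.176.0/22, 31.232.180.0/22, 31.232.184.0/22, 31.232.188.0/22


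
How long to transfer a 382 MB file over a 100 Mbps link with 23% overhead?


Effective throughput = 100 * (1 - 23/100) = 77 Mbps
File size in Mb = 382 * 8 = 3056 Mb
Time = 3056 / 77
Time = 39.6883 seconds


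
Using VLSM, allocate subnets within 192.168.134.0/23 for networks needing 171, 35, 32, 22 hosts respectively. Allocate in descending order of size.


171 hosts -> /24 (254 usable): 192.168.134.0/24
35 hosts -> /26 (62 usable): 192.168.135.0/26
32 hosts -> /26 (62 usable): 192.168.135.64/26
22 hosts -> /27 (30 usable): 192.168.135.128/27
Allocation: 192.168.134.0/24 (171 hosts, 254 usable); 192.168.135.0/26 (35 hosts, 62 usable); 192.168.135.64/26 (32 hosts, 62 usable); 192.168.135.128/27 (22 hosts, 30 usable)


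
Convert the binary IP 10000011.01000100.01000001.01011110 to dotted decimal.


10000011 = 131
01000100 = 68
01000001 = 65
01011110 = 94
IP: 131.68.65.94


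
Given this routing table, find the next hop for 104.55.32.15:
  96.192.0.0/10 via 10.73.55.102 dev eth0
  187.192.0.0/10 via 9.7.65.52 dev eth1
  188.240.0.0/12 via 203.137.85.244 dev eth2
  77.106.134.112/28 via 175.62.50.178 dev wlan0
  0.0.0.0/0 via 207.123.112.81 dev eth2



Longest prefix match for 104.55.32.15:
  /10 96.192.0.0: no
  /10 187.192.0.0: no
  /12 188.240.0.0: no
  /28 77.106.134.112: no
  /0 0.0.0.0: MATCH
Selected: next-hop 207.123.112.81 via eth2 (matched /0)


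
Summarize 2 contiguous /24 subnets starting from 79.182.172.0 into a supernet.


Original prefix: /24
Number of subnets: 2 = 2^1
New prefix = 24 - 1 = 23
Supernet: 79.182.172.0/23


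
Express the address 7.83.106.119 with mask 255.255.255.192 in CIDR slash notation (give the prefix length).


Binary: 11111111.11111111.11111111.11000000
Count leading 1s
Prefix: /26


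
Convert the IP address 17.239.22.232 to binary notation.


17 = 00010001
239 = 11101111
22 = 00010110
232 = 11101000
Binary: 00010001.11101111.00010110.11101000


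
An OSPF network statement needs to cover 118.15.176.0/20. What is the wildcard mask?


Subnet mask: 255.255.240.0
Wildcard = 255.255.255.255 - subnet mask
255 - 255 = 0
255 - 255 = 0
255 - 240 = 15
255 - 0 = 255
Wildcard: 0.0.15.255


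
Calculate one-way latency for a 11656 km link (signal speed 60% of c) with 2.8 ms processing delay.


Speed = 0.6 * 3e5 km/s = 180000 km/s
Propagation delay = 11656 / 180000 = 0.0648 s = 64.7556 ms
Processing delay = 2.8 ms
Total one-way latency = 67.5556 ms


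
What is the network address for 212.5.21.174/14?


IP:   11010100.00000101.00010101.10101110
Mask: 11111111.11111100.00000000.00000000
AND operation:
Net:  11010100.00000100.00000000.00000000
Network: 212.4.0.0/14


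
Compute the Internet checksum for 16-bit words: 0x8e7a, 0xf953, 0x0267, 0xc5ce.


Sum all words (with carry folding):
+ 0x8e7a = 0x8e7a
+ 0xf953 = 0x87ce
+ 0x0267 = 0x8a35
+ 0xc5ce = 0x5004
One's complement: ~0x5004
Checksum = 0xaffb


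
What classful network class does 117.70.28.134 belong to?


First octet: 117
Binary: 01110101
0xxxxxxx -> Class A (1-126)
Class A, default mask 255.0.0.0 (/8)


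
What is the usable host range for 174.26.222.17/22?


Network: 174.26.220.0
Broadcast: 174.26.223.255
First usable = network + 1
Last usable = broadcast - 1
Range: 174.26.220.1 to 174.26.223.254


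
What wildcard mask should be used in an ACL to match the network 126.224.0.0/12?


Subnet mask: 255.240.0.0
Wildcard = 255.255.255.255 - subnet mask
255 - 255 = 0
255 - 240 = 15
255 - 0 = 255
255 - 0 = 255
Wildcard: 0.15.255.255


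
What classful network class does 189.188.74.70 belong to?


First octet: 189
Binary: 10111101
10xxxxxx -> Class B (128-191)
Class B, default mask 255.255.0.0 (/16)


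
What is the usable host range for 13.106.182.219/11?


Network: 13.96.0.0
Broadcast: 13.127.255.255
First usable = network + 1
Last usable = broadcast - 1
Range: 13.96.0.1 to 13.127.255.254


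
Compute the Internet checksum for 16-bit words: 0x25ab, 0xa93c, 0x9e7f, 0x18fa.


Sum all words (with carry folding):
+ 0x25ab = 0x25ab
+ 0xa93c = 0xcee7
+ 0x9e7f = 0x6d67
+ 0x18fa = 0x8661
One's complement: ~0x8661
Checksum = 0x799e


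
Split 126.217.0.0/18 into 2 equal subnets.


New prefix = 18 + 1 = 19
Each subnet has 8192 addresses
  126.217.0.0/19
  126.217.32.0/19
Subnets: 126.217.0.0/19, 126.217.32.0/19


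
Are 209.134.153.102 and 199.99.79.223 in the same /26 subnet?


Mask: 255.255.255.192
209.134.153.102 AND mask = 209.134.153.64
199.99.79.223 AND mask = 199.99.79.192
No, different subnets (209.134.153.64 vs 199.99.79.192)


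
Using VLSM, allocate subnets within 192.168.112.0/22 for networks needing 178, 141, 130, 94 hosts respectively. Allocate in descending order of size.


178 hosts -> /24 (254 usable): 192.168.112.0/24
141 hosts -> /24 (254 usable): 192.168.113.0/24
130 hosts -> /24 (254 usable): 192.168.114.0/24
94 hosts -> /25 (126 usable): 192.168.115.0/25
Allocation: 192.168.112.0/24 (178 hosts, 254 usable); 192.168.113.0/24 (141 hosts, 254 usable); 192.168.114.0/24 (130 hosts, 254 usable); 192.168.115.0/25 (94 hosts, 126 usable)


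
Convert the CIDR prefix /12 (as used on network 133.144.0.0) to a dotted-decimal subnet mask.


/12 means 12 network bits, 20 host bits
Binary: 11111111111100000000000000000000
Mask: 255.240.0.0


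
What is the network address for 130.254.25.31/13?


IP:   10000010.11111110.00011001.00011111
Mask: 11111111.11111000.00000000.00000000
AND operation:
Net:  10000010.11111000.00000000.00000000
Network: 130.248.0.0/13


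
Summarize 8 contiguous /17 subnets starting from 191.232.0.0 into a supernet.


Original prefix: /17
Number of subnets: 8 = 2^3
New prefix = 17 - 3 = 14
Supernet: 191.232.0.0/14


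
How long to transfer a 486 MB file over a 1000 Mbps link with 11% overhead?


Effective throughput = 1000 * (1 - 11/100) = 890 Mbps
File size in Mb = 486 * 8 = 3888 Mb
Time = 3888 / 890
Time = 4.3685 seconds


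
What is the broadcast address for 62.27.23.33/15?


Network: 62.26.0.0/15
Host bits = 17
Set all host bits to 1:
Broadcast: 62.27.255.255


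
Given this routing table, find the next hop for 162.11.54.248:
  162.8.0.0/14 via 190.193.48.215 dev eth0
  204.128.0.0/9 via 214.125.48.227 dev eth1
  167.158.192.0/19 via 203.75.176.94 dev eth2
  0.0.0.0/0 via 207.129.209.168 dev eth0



Longest prefix match for 162.11.54.248:
  /14 162.8.0.0: MATCH
  /9 204.128.0.0: no
  /19 167.158.192.0: no
  /0 0.0.0.0: MATCH
Selected: next-hop 190.193.48.215 via eth0 (matched /14)


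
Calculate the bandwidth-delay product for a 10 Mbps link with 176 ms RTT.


BDP = bandwidth * RTT
= 10 Mbps * 176 ms
= 10 * 1e6 * 176 / 1000 bits
= 1760000 bits
= 220000 bytes
= 214.8438 KB
BDP = 1760000 bits (220000 bytes)


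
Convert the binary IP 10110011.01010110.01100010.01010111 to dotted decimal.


10110011 = 179
01010110 = 86
01100010 = 98
01010111 = 87
IP: 179.86.98.87


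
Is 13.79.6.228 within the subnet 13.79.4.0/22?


Subnet network: 13.79.4.0
Test IP AND mask: 13.79.4.0
Yes, 13.79.6.228 is in 13.79.4.0/22


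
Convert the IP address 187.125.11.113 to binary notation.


187 = 10111011
125 = 01111101
11 = 00001011
113 = 01110001
Binary: 10111011.01111101.00001011.01110001


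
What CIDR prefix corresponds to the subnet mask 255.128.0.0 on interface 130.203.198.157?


Binary: 11111111.10000000.00000000.00000000
Count leading 1s
Prefix: /9


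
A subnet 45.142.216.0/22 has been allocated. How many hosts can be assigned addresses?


Host bits = 32 - 22 = 10
Total addresses = 2^10 = 1024
Usable = total - 2 (network and broadcast)
Usable hosts: 1022


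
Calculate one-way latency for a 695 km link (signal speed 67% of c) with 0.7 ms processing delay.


Speed = 0.67 * 3e5 km/s = 201000 km/s
Propagation delay = 695 / 201000 = 0.0035 s = 3.4577 ms
Processing delay = 0.7 ms
Total one-way latency = 4.1577 ms


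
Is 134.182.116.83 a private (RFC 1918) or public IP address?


RFC 1918 private ranges:
  10.0.0.0/8 (10.0.0.0 - 10.255.255.255)
  172.16.0.0/12 (172.16.0.0 - 172.31.255.255)
  192.168.0.0/16 (192.168.0.0 - 192.168.255.255)
Public (not in any RFC 1918 range)


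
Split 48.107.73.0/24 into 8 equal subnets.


New prefix = 24 + 3 = 27
Each subnet has 32 addresses
  48.107.73.0/27
  48.107.73.32/27
  48.107.73.64/27
  48.107.73.96/27
  48.107.73.128/27
  48.107.73.160/27
  48.107.73.192/27
  48.107.73.224/27
Subnets: 48.107.73.0/27, 48.107.73.32/27, 48.107.73.64/27, 48.107.73.96/27, 48.107.73.128/27, 48.107.73.160/27, 48.107.73.192/27, 48.107.73.224/27


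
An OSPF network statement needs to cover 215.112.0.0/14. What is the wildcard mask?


Subnet mask: 255.252.0.0
Wildcard = 255.255.255.255 - subnet mask
255 - 255 = 0
255 - 252 = 3
255 - 0 = 255
255 - 0 = 255
Wildcard: 0.3.255.255


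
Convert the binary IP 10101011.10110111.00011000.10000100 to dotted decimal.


10101011 = 171
10110111 = 183
00011000 = 24
10000100 = 132
IP: 171.183.24.132


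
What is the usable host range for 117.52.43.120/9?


Network: 117.0.0.0
Broadcast: 117.127.255.255
First usable = network + 1
Last usable = broadcast - 1
Range: 117.0.0.1 to 117.127.255.254


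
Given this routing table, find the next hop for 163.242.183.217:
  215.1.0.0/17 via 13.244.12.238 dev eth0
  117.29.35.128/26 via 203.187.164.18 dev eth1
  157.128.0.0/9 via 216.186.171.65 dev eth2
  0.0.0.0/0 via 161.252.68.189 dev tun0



Longest prefix match for 163.242.183.217:
  /17 215.1.0.0: no
  /26 117.29.35.128: no
  /9 157.128.0.0: no
  /0 0.0.0.0: MATCH
Selected: next-hop 161.252.68.189 via tun0 (matched /0)


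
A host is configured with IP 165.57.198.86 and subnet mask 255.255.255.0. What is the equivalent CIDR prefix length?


Binary: 11111111.11111111.11111111.00000000
Count leading 1s
Prefix: /24


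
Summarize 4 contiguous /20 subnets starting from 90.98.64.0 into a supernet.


Original prefix: /20
Number of subnets: 4 = 2^2
New prefix = 20 - 2 = 18
Supernet: 90.98.64.0/18


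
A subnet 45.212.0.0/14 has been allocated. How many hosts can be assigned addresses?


Host bits = 32 - 14 = 18
Total addresses = 2^18 = 262144
Usable = total - 2 (network and broadcast)
Usable hosts: 262142


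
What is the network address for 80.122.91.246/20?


IP:   01010000.01111010.01011011.11110110
Mask: 11111111.11111111.11110000.00000000
AND operation:
Net:  01010000.01111010.01010000.00000000
Network: 80.122.80.0/20


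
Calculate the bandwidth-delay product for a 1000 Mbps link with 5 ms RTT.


BDP = bandwidth * RTT
= 1000 Mbps * 5 ms
= 1000 * 1e6 * 5 / 1000 bits
= 5000000 bits
= 625000 bytes
= 610.3516 KB
BDP = 5000000 bits (625000 bytes)


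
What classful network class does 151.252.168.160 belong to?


First octet: 151
Binary: 10010111
10xxxxxx -> Class B (128-191)
Class B, default mask 255.255.0.0 (/16)


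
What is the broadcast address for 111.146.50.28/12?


Network: 111.144.0.0/12
Host bits = 20
Set all host bits to 1:
Broadcast: 111.159.255.255


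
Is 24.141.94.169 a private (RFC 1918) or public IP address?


RFC 1918 private ranges:
  10.0.0.0/8 (10.0.0.0 - 10.255.255.255)
  172.16.0.0/12 (172.16.0.0 - 172.31.255.255)
  192.168.0.0/16 (192.168.0.0 - 192.168.255.255)
Public (not in any RFC 1918 range)


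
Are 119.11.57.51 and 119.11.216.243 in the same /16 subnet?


Mask: 255.255.0.0
119.11.57.51 AND mask = 119.11.0.0
119.11.216.243 AND mask = 119.11.0.0
Yes, same subnet (119.11.0.0)


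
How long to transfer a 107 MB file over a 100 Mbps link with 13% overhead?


Effective throughput = 100 * (1 - 13/100) = 87 Mbps
File size in Mb = 107 * 8 = 856 Mb
Time = 856 / 87
Time = 9.8391 seconds


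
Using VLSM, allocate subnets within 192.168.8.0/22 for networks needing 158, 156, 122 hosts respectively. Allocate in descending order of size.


158 hosts -> /24 (254 usable): 192.168.8.0/24
156 hosts -> /24 (254 usable): 192.168.9.0/24
122 hosts -> /25 (126 usable): 192.168.10.0/25
Allocation: 192.168.8.0/24 (158 hosts, 254 usable); 192.168.9.0/24 (156 hosts, 254 usable); 192.168.10.0/25 (122 hosts, 126 usable)


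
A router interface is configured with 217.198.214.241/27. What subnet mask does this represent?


/27 means 27 network bits, 5 host bits
Binary: 11111111111111111111111111100000
Mask: 255.255.255.224


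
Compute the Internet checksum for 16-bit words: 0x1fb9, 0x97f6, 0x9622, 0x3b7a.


Sum all words (with carry folding):
+ 0x1fb9 = 0x1fb9
+ 0x97f6 = 0xb7af
+ 0x9622 = 0x4dd2
+ 0x3b7a = 0x894c
One's complement: ~0x894c
Checksum = 0x76b3


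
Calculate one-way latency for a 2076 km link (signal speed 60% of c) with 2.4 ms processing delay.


Speed = 0.6 * 3e5 km/s = 180000 km/s
Propagation delay = 2076 / 180000 = 0.0115 s = 11.5333 ms
Processing delay = 2.4 ms
Total one-way latency = 13.9333 ms


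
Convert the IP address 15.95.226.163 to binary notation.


15 = 00001111
95 = 01011111
226 = 11100010
163 = 10100011
Binary: 00001111.01011111.11100010.10100011


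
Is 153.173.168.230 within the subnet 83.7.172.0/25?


Subnet network: 83.7.172.0
Test IP AND mask: 153.173.168.128
No, 153.173.168.230 is not in 83.7.172.0/25


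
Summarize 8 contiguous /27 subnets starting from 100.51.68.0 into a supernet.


Original prefix: /27
Number of subnets: 8 = 2^3
New prefix = 27 - 3 = 24
Supernet: 100.51.68.0/24


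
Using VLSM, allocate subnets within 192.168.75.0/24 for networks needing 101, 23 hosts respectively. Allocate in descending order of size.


101 hosts -> /25 (126 usable): 192.168.75.0/25
23 hosts -> /27 (30 usable): 192.168.75.128/27
Allocation: 192.168.75.0/25 (101 hosts, 126 usable); 192.168.75.128/27 (23 hosts, 30 usable)


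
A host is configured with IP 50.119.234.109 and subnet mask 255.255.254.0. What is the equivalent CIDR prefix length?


Binary: 11111111.11111111.11111110.00000000
Count leading 1s
Prefix: /23


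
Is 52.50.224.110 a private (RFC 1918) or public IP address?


RFC 1918 private ranges:
  10.0.0.0/8 (10.0.0.0 - 10.255.255.255)
  172.16.0.0/12 (172.16.0.0 - 172.31.255.255)
  192.168.0.0/16 (192.168.0.0 - 192.168.255.255)
Public (not in any RFC 1918 range)


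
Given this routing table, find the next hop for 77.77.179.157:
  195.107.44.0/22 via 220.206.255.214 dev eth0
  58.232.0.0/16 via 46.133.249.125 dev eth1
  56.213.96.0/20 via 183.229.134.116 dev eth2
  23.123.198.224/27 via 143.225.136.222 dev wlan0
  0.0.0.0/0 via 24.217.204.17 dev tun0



Longest prefix match for 77.77.179.157:
  /22 195.107.44.0: no
  /16 58.232.0.0: no
  /20 56.213.96.0: no
  /27 23.123.198.224: no
  /0 0.0.0.0: MATCH
Selected: next-hop 24.217.204.17 via tun0 (matched /0)


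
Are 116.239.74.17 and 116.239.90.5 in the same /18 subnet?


Mask: 255.255.192.0
116.239.74.17 AND mask = 116.239.64.0
116.239.90.5 AND mask = 116.239.64.0
Yes, same subnet (116.239.64.0)


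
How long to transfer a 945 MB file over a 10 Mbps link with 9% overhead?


Effective throughput = 10 * (1 - 9/100) = 9.1 Mbps
File size in Mb = 945 * 8 = 7560 Mb
Time = 7560 / 9.1
Time = 830.7692 seconds


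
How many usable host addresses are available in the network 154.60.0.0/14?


Host bits = 32 - 14 = 18
Total addresses = 2^18 = 262144
Usable = total - 2 (network and broadcast)
Usable hosts: 262142


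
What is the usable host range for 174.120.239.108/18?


Network: 174.120.192.0
Broadcast: 174.120.255.255
First usable = network + 1
Last usable = broadcast - 1
Range: 174.120.192.1 to 174.120.255.254


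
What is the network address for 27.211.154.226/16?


IP:   00011011.11010011.10011010.11100010
Mask: 11111111.11111111.00000000.00000000
AND operation:
Net:  00011011.11010011.00000000.00000000
Network: 27.211.0.0/16


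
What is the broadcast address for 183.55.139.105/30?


Network: 183.55.139.104/30
Host bits = 2
Set all host bits to 1:
Broadcast: 183.55.139.107


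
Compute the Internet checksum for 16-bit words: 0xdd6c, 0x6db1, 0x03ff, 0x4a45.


Sum all words (with carry folding):
+ 0xdd6c = 0xdd6c
+ 0x6db1 = 0x4b1e
+ 0x03ff = 0x4f1d
+ 0x4a45 = 0x9962
One's complement: ~0x9962
Checksum = 0x669d


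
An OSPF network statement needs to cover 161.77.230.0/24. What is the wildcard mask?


Subnet mask: 255.255.255.0
Wildcard = 255.255.255.255 - subnet mask
255 - 255 = 0
255 - 255 = 0
255 - 255 = 0
255 - 0 = 255
Wildcard: 0.0.0.255


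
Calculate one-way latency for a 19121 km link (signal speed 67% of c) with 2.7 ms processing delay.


Speed = 0.67 * 3e5 km/s = 201000 km/s
Propagation delay = 19121 / 201000 = 0.0951 s = 95.1294 ms
Processing delay = 2.7 ms
Total one-way latency = 97.8294 ms


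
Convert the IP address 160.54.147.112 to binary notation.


160 = 10100000
54 = 00110110
147 = 10010011
112 = 01110000
Binary: 10100000.00110110.10010011.01110000


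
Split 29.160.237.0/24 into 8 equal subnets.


New prefix = 24 + 3 = 27
Each subnet has 32 addresses
  29.160.237.0/27
  29.160.237.32/27
  29.160.237.64/27
  29.160.237.96/27
  29.160.237.128/27
  29.160.237.160/27
  29.160.237.192/27
  29.160.237.224/27
Subnets: 29.160.237.0/27, 29.160.237.32/27, 29.160.237.64/27, 29.160.237.96/27, 29.160.237.128/27, 29.160.237.160/27, 29.160.237.192/27, 29.160.237.224/27


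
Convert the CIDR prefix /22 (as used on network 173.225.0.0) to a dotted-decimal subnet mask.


/22 means 22 network bits, 10 host bits
Binary: 11111111111111111111110000000000
Mask: 255.255.252.0


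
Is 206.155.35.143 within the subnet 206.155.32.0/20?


Subnet network: 206.155.32.0
Test IP AND mask: 206.155.32.0
Yes, 206.155.35.143 is in 206.155.32.0/20


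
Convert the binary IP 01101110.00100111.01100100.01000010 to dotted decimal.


01101110 = 110
00100111 = 39
01100100 = 100
01000010 = 66
IP: 110.39.100.66


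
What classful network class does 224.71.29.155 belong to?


First octet: 224
Binary: 11100000
1110xxxx -> Class D (224-239)
Class D (multicast), default mask N/A


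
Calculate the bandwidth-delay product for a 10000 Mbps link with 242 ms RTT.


BDP = bandwidth * RTT
= 10000 Mbps * 242 ms
= 10000 * 1e6 * 242 / 1000 bits
= 2420000000 bits
= 302500000 bytes
= 295410.1562 KB
BDP = 2420000000 bits (302500000 bytes)


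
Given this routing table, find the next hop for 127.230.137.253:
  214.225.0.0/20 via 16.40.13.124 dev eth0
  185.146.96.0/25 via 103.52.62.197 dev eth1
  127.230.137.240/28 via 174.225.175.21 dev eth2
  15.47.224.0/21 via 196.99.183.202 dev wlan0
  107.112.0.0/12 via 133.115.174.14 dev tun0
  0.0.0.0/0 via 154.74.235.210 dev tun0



Longest prefix match for 127.230.137.253:
  /20 214.225.0.0: no
  /25 185.146.96.0: no
  /28 127.230.137.240: MATCH
  /21 15.47.224.0: no
  /12 107.112.0.0: no
  /0 0.0.0.0: MATCH
Selected: next-hop 174.225.175.21 via eth2 (matched /28)


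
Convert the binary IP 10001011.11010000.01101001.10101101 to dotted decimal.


10001011 = 139
11010000 = 208
01101001 = 105
10101101 = 173
IP: 139.208.105.173


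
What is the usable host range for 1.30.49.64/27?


Network: 1.30.49.64
Broadcast: 1.30.49.95
First usable = network + 1
Last usable = broadcast - 1
Range: 1.30.49.65 to 1.30.49.94


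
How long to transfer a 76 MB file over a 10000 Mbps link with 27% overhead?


Effective throughput = 10000 * (1 - 27/100) = 7300 Mbps
File size in Mb = 76 * 8 = 608 Mb
Time = 608 / 7300
Time = 0.0833 seconds


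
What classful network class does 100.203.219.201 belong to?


First octet: 100
Binary: 01100100
0xxxxxxx -> Class A (1-126)
Class A, default mask 255.0.0.0 (/8)


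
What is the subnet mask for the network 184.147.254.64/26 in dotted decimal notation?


/26 means 26 network bits, 6 host bits
Binary: 11111111111111111111111111000000
Mask: 255.255.255.192


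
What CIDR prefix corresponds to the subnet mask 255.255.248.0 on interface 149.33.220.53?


Binary: 11111111.11111111.11111000.00000000
Count leading 1s
Prefix: /21


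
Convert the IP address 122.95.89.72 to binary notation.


122 = 01111010
95 = 01011111
89 = 01011001
72 = 01001000
Binary: 01111010.01011111.01011001.01001000


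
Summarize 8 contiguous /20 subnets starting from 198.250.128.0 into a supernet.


Original prefix: /20
Number of subnets: 8 = 2^3
New prefix = 20 - 3 = 17
Supernet: 198.250.128.0/17


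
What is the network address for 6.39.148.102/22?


IP:   00000110.00100111.10010100.01100110
Mask: 11111111.11111111.11111100.00000000
AND operation:
Net:  00000110.00100111.10010100.00000000
Network: 6.39.148.0/22


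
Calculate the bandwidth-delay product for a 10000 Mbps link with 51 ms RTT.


BDP = bandwidth * RTT
= 10000 Mbps * 51 ms
= 10000 * 1e6 * 51 / 1000 bits
= 510000000 bits
= 63750000 bytes
= 62255.8594 KB
BDP = 510000000 bits (63750000 bytes)


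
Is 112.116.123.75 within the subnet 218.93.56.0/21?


Subnet network: 218.93.56.0
Test IP AND mask: 112.116.120.0
No, 112.116.123.75 is not in 218.93.56.0/21


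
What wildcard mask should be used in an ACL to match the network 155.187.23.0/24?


Subnet mask: 255.255.255.0
Wildcard = 255.255.255.255 - subnet mask
255 - 255 = 0
255 - 255 = 0
255 - 255 = 0
255 - 0 = 255
Wildcard: 0.0.0.255


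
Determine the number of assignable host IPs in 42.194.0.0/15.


Host bits = 32 - 15 = 17
Total addresses = 2^17 = 131072
Usable = total - 2 (network and broadcast)
Usable hosts: 131070


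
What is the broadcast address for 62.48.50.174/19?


Network: 62.48.32.0/19
Host bits = 13
Set all host bits to 1:
Broadcast: 62.48.63.255


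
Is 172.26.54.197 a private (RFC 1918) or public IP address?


RFC 1918 private ranges:
  10.0.0.0/8 (10.0.0.0 - 10.255.255.255)
  172.16.0.0/12 (172.16.0.0 - 172.31.255.255)
  192.168.0.0/16 (192.168.0.0 - 192.168.255.255)
Private (in 172.16.0.0/12)


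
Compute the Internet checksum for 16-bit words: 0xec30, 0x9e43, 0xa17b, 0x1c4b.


Sum all words (with carry folding):
+ 0xec30 = 0xec30
+ 0x9e43 = 0x8a74
+ 0xa17b = 0x2bf0
+ 0x1c4b = 0x483b
One's complement: ~0x483b
Checksum = 0xb7c4


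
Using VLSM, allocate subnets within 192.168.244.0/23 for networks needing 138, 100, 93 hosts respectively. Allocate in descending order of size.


138 hosts -> /24 (254 usable): 192.168.244.0/24
100 hosts -> /25 (126 usable): 192.168.245.0/25
93 hosts -> /25 (126 usable): 192.168.245.128/25
Allocation: 192.168.244.0/24 (138 hosts, 254 usable); 192.168.245.0/25 (100 hosts, 126 usable); 192.168.245.128/25 (93 hosts, 126 usable)


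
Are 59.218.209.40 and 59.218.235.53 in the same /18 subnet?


Mask: 255.255.192.0
59.218.209.40 AND mask = 59.218.192.0
59.218.235.53 AND mask = 59.218.192.0
Yes, same subnet (59.218.192.0)


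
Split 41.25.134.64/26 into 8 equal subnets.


New prefix = 26 + 3 = 29
Each subnet has 8 addresses
  41.25.134.64/29
  41.25.134.72/29
  41.25.134.80/29
  41.25.134.88/29
  41.25.134.96/29
  41.25.134.104/29
  41.25.134.112/29
  41.25.134.120/29
Subnets: 41.25.134.64/29, 41.25.134.72/29, 41.25.134.80/29, 41.25.134.88/29, 41.25.134.96/29, 41.25.134.104/29, 41.25.134.112/29, 41.25.134.120/29


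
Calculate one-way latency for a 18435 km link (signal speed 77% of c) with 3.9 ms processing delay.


Speed = 0.77 * 3e5 km/s = 231000 km/s
Propagation delay = 18435 / 231000 = 0.0798 s = 79.8052 ms
Processing delay = 3.9 ms
Total one-way latency = 83.7052 ms


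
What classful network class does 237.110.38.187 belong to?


First octet: 237
Binary: 11101101
1110xxxx -> Class D (224-239)
Class D (multicast), default mask N/A


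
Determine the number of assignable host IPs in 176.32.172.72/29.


Host bits = 32 - 29 = 3
Total addresses = 2^3 = 8
Usable = total - 2 (network and broadcast)
Usable hosts: 6


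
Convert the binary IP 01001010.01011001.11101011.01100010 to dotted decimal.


01001010 = 74
01011001 = 89
11101011 = 235
01100010 = 98
IP: 74.89.235.98


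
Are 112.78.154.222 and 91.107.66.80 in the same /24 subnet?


Mask: 255.255.255.0
112.78.154.222 AND mask = 112.78.154.0
91.107.66.80 AND mask = 91.107.66.0
No, different subnets (112.78.154.0 vs 91.107.66.0)


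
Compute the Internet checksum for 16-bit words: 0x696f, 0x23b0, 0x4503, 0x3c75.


Sum all words (with carry folding):
+ 0x696f = 0x696f
+ 0x23b0 = 0x8d1f
+ 0x4503 = 0xd222
+ 0x3c75 = 0x0e98
One's complement: ~0x0e98
Checksum = 0xf167


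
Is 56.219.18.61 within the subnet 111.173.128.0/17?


Subnet network: 111.173.128.0
Test IP AND mask: 56.219.0.0
No, 56.219.18.61 is not in 111.173.128.0/17


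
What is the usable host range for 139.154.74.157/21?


Network: 139.154.72.0
Broadcast: 139.154.79.255
First usable = network + 1
Last usable = broadcast - 1
Range: 139.154.72.1 to 139.154.79.254


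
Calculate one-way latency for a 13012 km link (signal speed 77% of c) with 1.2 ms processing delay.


Speed = 0.77 * 3e5 km/s = 231000 km/s
Propagation delay = 13012 / 231000 = 0.0563 s = 56.329 ms
Processing delay = 1.2 ms
Total one-way latency = 57.529 ms


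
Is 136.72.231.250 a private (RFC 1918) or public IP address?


RFC 1918 private ranges:
  10.0.0.0/8 (10.0.0.0 - 10.255.255.255)
  172.16.0.0/12 (172.16.0.0 - 172.31.255.255)
  192.168.0.0/16 (192.168.0.0 - 192.168.255.255)
Public (not in any RFC 1918 range)


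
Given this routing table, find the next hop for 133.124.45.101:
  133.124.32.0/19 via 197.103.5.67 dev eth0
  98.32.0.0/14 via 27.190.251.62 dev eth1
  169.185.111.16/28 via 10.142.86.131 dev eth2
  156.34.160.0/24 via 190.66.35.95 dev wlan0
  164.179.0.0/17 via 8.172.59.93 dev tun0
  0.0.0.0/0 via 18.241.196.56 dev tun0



Longest prefix match for 133.124.45.101:
  /19 133.124.32.0: MATCH
  /14 98.32.0.0: no
  /28 169.185.111.16: no
  /24 156.34.160.0: no
  /17 164.179.0.0: no
  /0 0.0.0.0: MATCH
Selected: next-hop 197.103.5.67 via eth0 (matched /19)
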